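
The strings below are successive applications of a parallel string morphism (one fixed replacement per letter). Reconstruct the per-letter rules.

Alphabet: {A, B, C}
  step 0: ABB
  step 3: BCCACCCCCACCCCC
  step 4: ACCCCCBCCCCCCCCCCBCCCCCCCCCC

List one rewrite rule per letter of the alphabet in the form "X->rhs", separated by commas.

  step 3 ⇒ step 4: BCCACCCCCACCCCC ⇒ AC·CC·CC·B·CC·CC·CC·CC·CC·B·CC·CC·CC·CC·CC
    A ↦ B
    B ↦ AC
    C ↦ CC

A->B, B->AC, C->CC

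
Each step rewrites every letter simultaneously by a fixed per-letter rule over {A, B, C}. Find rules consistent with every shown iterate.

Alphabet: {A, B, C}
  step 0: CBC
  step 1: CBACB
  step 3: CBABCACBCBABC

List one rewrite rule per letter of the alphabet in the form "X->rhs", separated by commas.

  step 0 ⇒ step 1: CBC ⇒ CB·A·CB
    B ↦ A
    C ↦ CB
    A ↦ BC  (constrained at step 1)

A->BC, B->A, C->CB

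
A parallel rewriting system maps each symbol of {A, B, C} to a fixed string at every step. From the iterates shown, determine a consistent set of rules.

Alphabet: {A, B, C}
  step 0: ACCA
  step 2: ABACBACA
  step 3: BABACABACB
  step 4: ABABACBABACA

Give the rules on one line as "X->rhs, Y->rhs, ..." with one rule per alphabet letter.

  step 3 ⇒ step 4: BABACABACB ⇒ A·B·A·B·AC·B·A·B·AC·A
    A ↦ B
    B ↦ A
    C ↦ AC

A->B, B->A, C->AC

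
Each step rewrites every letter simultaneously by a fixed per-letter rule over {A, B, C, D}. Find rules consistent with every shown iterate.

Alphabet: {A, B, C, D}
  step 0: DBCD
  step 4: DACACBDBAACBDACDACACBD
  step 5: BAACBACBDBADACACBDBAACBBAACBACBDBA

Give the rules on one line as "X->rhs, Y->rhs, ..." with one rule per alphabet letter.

  step 4 ⇒ step 5: DACACBDBAACBDACDACACBD ⇒ BA·AC·B·AC·B·D·BA·D·AC·AC·B·D·BA·AC·B·BA·AC·B·AC·B·D·BA
    A ↦ AC
    B ↦ D
    C ↦ B
    D ↦ BA

A->AC, B->D, C->B, D->BA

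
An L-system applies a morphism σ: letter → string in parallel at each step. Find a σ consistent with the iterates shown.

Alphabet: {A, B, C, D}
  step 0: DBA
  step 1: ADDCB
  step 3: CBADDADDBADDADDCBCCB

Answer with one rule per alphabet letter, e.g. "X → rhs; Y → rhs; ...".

  step 0 ⇒ step 1: DBA ⇒ ADD·C·B
    A ↦ B
    B ↦ C
    D ↦ ADD
    C ↦ CB  (constrained at step 1)

A->B, B->C, C->CB, D->ADD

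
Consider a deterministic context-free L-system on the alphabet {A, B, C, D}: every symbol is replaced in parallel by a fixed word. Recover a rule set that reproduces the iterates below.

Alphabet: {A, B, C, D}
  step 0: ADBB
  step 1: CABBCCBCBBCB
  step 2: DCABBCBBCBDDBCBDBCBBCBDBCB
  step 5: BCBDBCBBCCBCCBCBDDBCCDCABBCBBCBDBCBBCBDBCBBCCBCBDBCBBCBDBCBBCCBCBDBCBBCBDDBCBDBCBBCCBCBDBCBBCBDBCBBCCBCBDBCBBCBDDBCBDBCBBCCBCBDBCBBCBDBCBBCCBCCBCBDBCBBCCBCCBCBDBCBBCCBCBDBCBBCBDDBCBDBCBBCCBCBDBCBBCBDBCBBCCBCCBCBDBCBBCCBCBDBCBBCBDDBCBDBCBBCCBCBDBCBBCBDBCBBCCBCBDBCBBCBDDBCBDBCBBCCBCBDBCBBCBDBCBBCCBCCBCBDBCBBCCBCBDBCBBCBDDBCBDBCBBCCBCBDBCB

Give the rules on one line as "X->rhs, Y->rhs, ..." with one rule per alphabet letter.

A->CAB, B->BCB, C->D, D->BCC

  step 1 ⇒ step 2: CABBCCBCBBCB ⇒ D·CAB·BCB·BCB·D·D·BCB·D·BCB·BCB·D·BCB
    A ↦ CAB
    B ↦ BCB
    C ↦ D
  step 0 ⇒ step 1: ADBB ⇒ CAB·BCC·BCB·BCB
    D ↦ BCC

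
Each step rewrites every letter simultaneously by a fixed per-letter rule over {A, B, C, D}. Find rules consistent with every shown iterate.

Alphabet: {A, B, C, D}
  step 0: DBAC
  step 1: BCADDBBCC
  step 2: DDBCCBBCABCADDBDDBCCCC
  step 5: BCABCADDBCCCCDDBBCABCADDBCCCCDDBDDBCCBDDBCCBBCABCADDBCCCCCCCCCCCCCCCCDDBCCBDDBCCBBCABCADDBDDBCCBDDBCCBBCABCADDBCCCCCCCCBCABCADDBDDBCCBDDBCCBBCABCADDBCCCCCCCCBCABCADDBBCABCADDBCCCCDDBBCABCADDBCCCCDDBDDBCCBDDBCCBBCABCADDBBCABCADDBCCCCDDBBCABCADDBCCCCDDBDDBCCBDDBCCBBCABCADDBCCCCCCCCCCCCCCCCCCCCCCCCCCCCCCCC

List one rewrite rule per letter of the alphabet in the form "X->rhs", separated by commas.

  step 1 ⇒ step 2: BCADDBBCC ⇒ DDB·CC·B·BCA·BCA·DDB·DDB·CC·CC
    A ↦ B
    B ↦ DDB
    C ↦ CC
    D ↦ BCA

A->B, B->DDB, C->CC, D->BCA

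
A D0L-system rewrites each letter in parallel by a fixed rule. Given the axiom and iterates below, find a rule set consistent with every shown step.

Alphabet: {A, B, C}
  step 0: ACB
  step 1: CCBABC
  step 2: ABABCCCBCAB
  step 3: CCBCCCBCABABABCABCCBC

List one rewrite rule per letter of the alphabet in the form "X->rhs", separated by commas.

  step 2 ⇒ step 3: ABABCCCBCAB ⇒ CCB·C·CCB·C·AB·AB·AB·C·AB·CCB·C
    A ↦ CCB
    B ↦ C
    C ↦ AB

A->CCB, B->C, C->AB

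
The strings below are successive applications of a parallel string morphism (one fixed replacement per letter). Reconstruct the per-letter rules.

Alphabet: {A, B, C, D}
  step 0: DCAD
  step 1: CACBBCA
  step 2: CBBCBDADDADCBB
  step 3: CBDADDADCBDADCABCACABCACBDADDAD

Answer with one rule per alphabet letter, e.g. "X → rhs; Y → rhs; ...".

A->B, B->DAD, C->CB, D->CA

  step 2 ⇒ step 3: CBBCBDADDADCBB ⇒ CB·DAD·DAD·CB·DAD·CA·B·CA·CA·B·CA·CB·DAD·DAD
    A ↦ B
    B ↦ DAD
    C ↦ CB
    D ↦ CA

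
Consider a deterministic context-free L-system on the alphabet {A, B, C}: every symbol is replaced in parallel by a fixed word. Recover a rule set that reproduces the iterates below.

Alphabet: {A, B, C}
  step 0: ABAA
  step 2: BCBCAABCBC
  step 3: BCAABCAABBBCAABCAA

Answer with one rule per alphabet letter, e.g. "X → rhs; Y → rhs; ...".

A->B, B->BC, C->AA

  step 2 ⇒ step 3: BCBCAABCBC ⇒ BC·AA·BC·AA·B·B·BC·AA·BC·AA
    A ↦ B
    B ↦ BC
    C ↦ AA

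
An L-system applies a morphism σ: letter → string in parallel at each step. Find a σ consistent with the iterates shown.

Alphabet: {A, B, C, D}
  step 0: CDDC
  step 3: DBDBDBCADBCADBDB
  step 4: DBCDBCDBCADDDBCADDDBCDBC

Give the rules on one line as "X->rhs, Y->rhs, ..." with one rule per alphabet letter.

  step 3 ⇒ step 4: DBDBDBCADBCADBDB ⇒ DB·C·DB·C·DB·C·A·DD·DB·C·A·DD·DB·C·DB·C
    A ↦ DD
    B ↦ C
    C ↦ A
    D ↦ DB

A->DD, B->C, C->A, D->DB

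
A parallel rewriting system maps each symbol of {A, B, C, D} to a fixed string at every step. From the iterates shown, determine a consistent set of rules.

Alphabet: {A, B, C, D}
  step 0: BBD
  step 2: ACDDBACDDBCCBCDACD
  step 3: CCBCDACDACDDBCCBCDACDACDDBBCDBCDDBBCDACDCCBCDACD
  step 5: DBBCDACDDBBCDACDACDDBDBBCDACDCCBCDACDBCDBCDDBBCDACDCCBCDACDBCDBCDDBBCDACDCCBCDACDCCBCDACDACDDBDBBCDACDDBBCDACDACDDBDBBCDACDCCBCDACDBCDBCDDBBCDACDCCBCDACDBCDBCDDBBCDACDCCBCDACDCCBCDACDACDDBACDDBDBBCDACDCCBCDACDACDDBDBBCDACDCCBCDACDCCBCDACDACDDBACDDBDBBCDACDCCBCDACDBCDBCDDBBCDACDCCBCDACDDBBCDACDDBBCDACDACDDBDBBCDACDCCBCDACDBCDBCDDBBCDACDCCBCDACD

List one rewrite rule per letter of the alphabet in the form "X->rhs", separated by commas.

A->CC, B->DB, C->BCD, D->ACD

  step 2 ⇒ step 3: ACDDBACDDBCCBCDACD ⇒ CC·BCD·ACD·ACD·DB·CC·BCD·ACD·ACD·DB·BCD·BCD·DB·BCD·ACD·CC·BCD·ACD
    A ↦ CC
    B ↦ DB
    C ↦ BCD
    D ↦ ACD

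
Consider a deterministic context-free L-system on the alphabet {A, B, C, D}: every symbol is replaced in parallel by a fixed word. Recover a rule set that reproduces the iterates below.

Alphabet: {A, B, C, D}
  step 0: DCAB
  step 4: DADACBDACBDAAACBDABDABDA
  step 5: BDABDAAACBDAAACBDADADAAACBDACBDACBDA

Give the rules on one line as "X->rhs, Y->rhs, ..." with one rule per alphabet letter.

  step 4 ⇒ step 5: DADACBDACBDAAACBDABDABDA ⇒ B·DA·B·DA·AA·C·B·DA·AA·C·B·DA·DA·DA·AA·C·B·DA·C·B·DA·C·B·DA
    A ↦ DA
    B ↦ C
    C ↦ AA
    D ↦ B

A->DA, B->C, C->AA, D->B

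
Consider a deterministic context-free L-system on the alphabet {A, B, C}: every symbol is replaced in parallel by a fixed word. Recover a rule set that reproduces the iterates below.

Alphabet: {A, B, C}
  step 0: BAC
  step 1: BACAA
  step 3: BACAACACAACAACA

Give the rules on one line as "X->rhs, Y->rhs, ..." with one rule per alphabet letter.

  step 0 ⇒ step 1: BAC ⇒ BA·CA·A
    A ↦ CA
    B ↦ BA
    C ↦ A

A->CA, B->BA, C->A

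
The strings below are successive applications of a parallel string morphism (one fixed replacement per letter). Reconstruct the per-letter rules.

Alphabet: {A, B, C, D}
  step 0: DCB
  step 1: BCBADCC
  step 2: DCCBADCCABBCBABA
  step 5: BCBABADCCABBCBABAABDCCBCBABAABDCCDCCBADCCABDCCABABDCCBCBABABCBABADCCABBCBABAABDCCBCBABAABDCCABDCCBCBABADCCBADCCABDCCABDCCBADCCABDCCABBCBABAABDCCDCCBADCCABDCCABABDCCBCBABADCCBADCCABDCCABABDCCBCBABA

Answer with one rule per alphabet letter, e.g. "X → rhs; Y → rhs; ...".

  step 1 ⇒ step 2: BCBADCC ⇒ DCC·BA·DCC·AB·BC·BA·BA
    A ↦ AB
    B ↦ DCC
    C ↦ BA
    D ↦ BC

A->AB, B->DCC, C->BA, D->BC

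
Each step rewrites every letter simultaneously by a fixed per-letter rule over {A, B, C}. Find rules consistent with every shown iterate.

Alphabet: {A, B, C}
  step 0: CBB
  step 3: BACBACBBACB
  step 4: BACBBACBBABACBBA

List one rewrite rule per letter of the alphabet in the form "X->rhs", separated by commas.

  step 3 ⇒ step 4: BACBACBBACB ⇒ BA·C·B·BA·C·B·BA·BA·C·B·BA
    A ↦ C
    B ↦ BA
    C ↦ B

A->C, B->BA, C->B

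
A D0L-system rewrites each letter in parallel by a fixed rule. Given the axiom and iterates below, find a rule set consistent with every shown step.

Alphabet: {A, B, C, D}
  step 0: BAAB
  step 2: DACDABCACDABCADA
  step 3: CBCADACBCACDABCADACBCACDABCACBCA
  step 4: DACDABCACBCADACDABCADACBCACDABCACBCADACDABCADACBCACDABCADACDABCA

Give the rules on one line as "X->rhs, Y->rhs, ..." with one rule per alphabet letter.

A->BCA, B->C, C->DA, D->C

  step 3 ⇒ step 4: CBCADACBCACDABCADACBCACDABCACBCA ⇒ DA·C·DA·BCA·C·BCA·DA·C·DA·BCA·DA·C·BCA·C·DA·BCA·C·BCA·DA·C·DA·BCA·DA·C·BCA·C·DA·BCA·DA·C·DA·BCA
    A ↦ BCA
    B ↦ C
    C ↦ DA
    D ↦ C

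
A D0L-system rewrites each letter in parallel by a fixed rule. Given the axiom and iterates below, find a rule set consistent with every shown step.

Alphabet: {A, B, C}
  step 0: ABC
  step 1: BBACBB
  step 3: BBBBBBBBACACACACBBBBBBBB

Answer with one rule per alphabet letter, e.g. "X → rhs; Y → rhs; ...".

A->BB, B->AC, C->BB

  step 0 ⇒ step 1: ABC ⇒ BB·AC·BB
    A ↦ BB
    B ↦ AC
    C ↦ BB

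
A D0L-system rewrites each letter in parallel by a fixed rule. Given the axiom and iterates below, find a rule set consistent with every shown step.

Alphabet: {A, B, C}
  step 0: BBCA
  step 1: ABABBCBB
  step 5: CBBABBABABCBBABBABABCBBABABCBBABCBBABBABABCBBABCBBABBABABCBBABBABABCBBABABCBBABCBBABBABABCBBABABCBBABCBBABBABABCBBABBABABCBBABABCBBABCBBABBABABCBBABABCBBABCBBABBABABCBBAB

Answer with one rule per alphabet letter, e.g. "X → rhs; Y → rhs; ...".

  step 0 ⇒ step 1: BBCA ⇒ AB·AB·B·CBB
    A ↦ CBB
    B ↦ AB
    C ↦ B

A->CBB, B->AB, C->B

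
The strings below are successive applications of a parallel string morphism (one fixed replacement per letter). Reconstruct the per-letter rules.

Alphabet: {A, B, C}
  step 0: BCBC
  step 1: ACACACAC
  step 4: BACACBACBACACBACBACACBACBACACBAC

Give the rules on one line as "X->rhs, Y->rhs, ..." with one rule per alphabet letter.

A->B, B->AC, C->AC

  step 0 ⇒ step 1: BCBC ⇒ AC·AC·AC·AC
    B ↦ AC
    C ↦ AC
    A ↦ B  (constrained at step 1)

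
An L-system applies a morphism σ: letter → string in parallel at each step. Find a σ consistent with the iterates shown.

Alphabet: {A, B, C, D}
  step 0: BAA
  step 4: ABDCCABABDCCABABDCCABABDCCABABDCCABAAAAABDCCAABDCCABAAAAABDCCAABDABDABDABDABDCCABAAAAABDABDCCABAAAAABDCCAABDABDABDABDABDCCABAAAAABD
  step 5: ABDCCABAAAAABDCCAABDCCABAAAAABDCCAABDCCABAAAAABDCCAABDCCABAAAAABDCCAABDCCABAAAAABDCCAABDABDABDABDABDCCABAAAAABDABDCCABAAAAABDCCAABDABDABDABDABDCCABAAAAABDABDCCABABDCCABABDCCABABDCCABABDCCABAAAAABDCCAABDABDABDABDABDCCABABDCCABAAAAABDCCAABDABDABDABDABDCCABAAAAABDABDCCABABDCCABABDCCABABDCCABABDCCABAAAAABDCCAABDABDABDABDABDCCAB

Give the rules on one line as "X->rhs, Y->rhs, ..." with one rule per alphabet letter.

A->ABD, B->CCA, C->AA, D->B

  step 4 ⇒ step 5: ABDCCABABDCCABABDCCABABDCCABABDCCABAAAAABDCCAABDCCABAAAAABDCCAABDABDABDABDABDCCABAAAAABDABDCCABAAAAABDCCAABDABDABDABDABDCCABAAAAABD ⇒ ABD·CCA·B·AA·AA·ABD·CCA·ABD·CCA·B·AA·AA·ABD·CCA·ABD·CCA·B·AA·AA·ABD·CCA·ABD·CCA·B·AA·AA·ABD·CCA·ABD·CCA·B·AA·AA·ABD·CCA·ABD·ABD·ABD·ABD·ABD·CCA·B·AA·AA·ABD·ABD·CCA·B·AA·AA·ABD·CCA·ABD·ABD·ABD·ABD·ABD·CCA·B·AA·AA·ABD·ABD·CCA·B·ABD·CCA·B·ABD·CCA·B·ABD·CCA·B·ABD·CCA·B·AA·AA·ABD·CCA·ABD·ABD·ABD·ABD·ABD·CCA·B·ABD·CCA·B·AA·AA·ABD·CCA·ABD·ABD·ABD·ABD·ABD·CCA·B·AA·AA·ABD·ABD·CCA·B·ABD·CCA·B·ABD·CCA·B·ABD·CCA·B·ABD·CCA·B·AA·AA·ABD·CCA·ABD·ABD·ABD·ABD·ABD·CCA·B
    A ↦ ABD
    B ↦ CCA
    C ↦ AA
    D ↦ B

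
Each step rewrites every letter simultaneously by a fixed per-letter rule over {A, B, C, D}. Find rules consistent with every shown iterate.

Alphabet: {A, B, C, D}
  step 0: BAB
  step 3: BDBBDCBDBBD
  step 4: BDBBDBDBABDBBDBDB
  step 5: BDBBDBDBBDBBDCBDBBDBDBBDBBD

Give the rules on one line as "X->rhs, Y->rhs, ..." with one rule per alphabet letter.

A->C, B->BD, C->A, D->B

  step 4 ⇒ step 5: BDBBDBDBABDBBDBDB ⇒ BD·B·BD·BD·B·BD·B·BD·C·BD·B·BD·BD·B·BD·B·BD
    A ↦ C
    B ↦ BD
    D ↦ B
  step 3 ⇒ step 4: BDBBDCBDBBD ⇒ BD·B·BD·BD·B·A·BD·B·BD·BD·B
    C ↦ A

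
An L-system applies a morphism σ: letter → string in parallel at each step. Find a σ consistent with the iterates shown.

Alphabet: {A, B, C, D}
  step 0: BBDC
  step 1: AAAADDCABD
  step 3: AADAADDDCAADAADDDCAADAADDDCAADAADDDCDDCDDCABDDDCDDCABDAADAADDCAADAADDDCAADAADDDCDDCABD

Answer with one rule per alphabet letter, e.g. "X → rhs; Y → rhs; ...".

A->AAD, B->AA, C->ABD, D->DDC

  step 0 ⇒ step 1: BBDC ⇒ AA·AA·DDC·ABD
    B ↦ AA
    C ↦ ABD
    D ↦ DDC
    A ↦ AAD  (constrained at step 1)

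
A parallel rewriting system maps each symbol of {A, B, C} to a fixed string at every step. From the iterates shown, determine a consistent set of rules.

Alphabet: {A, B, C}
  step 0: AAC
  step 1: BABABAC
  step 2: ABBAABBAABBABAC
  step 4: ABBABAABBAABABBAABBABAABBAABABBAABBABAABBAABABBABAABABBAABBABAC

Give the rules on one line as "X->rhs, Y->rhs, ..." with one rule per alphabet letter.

A->BA, B->AB, C->BAC

  step 1 ⇒ step 2: BABABAC ⇒ AB·BA·AB·BA·AB·BA·BAC
    A ↦ BA
    B ↦ AB
    C ↦ BAC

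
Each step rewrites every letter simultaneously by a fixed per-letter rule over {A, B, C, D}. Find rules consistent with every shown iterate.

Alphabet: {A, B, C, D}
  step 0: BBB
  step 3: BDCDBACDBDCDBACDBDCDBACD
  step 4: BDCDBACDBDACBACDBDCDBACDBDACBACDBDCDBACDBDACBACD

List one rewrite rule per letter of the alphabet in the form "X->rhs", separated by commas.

A->AC, B->BD, C->BA, D->CD

  step 3 ⇒ step 4: BDCDBACDBDCDBACDBDCDBACD ⇒ BD·CD·BA·CD·BD·AC·BA·CD·BD·CD·BA·CD·BD·AC·BA·CD·BD·CD·BA·CD·BD·AC·BA·CD
    A ↦ AC
    B ↦ BD
    C ↦ BA
    D ↦ CD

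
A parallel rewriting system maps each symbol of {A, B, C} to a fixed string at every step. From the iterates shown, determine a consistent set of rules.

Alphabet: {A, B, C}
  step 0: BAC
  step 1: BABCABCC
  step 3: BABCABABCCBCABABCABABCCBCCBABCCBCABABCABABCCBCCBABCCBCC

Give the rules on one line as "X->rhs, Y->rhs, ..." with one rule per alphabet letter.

A->BCA, B->BA, C->BCC

  step 0 ⇒ step 1: BAC ⇒ BA·BCA·BCC
    A ↦ BCA
    B ↦ BA
    C ↦ BCC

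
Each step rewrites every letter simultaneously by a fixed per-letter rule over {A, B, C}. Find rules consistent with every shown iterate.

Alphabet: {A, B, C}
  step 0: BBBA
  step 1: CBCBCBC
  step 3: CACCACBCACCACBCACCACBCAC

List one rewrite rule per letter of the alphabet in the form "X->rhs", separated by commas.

  step 0 ⇒ step 1: BBBA ⇒ CB·CB·CB·C
    A ↦ C
    B ↦ CB
    C ↦ CA  (constrained at step 1)

A->C, B->CB, C->CA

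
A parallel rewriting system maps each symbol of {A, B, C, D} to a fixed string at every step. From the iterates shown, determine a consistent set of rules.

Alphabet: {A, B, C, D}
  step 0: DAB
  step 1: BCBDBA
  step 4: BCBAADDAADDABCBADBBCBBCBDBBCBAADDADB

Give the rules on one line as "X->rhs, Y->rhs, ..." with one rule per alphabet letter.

  step 0 ⇒ step 1: DAB ⇒ BCB·DB·A
    A ↦ DB
    B ↦ A
    D ↦ BCB
    C ↦ DD  (constrained at step 1)

A->DB, B->A, C->DD, D->BCB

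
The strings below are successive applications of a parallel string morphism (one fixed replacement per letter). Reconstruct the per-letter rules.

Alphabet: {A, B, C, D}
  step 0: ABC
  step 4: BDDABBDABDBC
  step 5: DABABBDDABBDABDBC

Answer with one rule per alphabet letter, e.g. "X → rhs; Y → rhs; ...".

A->B, B->D, C->BC, D->AB

  step 4 ⇒ step 5: BDDABBDABDBC ⇒ D·AB·AB·B·D·D·AB·B·D·AB·D·BC
    A ↦ B
    B ↦ D
    C ↦ BC
    D ↦ AB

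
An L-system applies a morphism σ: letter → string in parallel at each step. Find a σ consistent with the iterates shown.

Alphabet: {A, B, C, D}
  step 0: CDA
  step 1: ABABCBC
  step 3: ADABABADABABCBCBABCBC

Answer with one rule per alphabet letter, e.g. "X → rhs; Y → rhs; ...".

  step 0 ⇒ step 1: CDA ⇒ A·BAB·CBC
    A ↦ CBC
    C ↦ A
    D ↦ BAB
    B ↦ D  (constrained at step 1)

A->CBC, B->D, C->A, D->BAB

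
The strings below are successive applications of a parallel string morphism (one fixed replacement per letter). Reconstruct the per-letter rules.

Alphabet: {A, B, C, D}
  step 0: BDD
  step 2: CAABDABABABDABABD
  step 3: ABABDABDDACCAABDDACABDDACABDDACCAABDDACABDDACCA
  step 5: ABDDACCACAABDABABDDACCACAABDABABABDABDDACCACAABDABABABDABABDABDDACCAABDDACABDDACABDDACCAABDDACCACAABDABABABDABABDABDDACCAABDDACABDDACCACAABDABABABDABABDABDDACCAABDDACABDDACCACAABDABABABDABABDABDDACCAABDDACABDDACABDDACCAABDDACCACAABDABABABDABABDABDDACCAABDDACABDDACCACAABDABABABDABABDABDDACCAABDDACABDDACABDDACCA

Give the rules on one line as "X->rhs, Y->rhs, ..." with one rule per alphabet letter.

A->ABD, B->DAC, C->AB, D->CA

  step 2 ⇒ step 3: CAABDABABABDABABD ⇒ AB·ABD·ABD·DAC·CA·ABD·DAC·ABD·DAC·ABD·DAC·CA·ABD·DAC·ABD·DAC·CA
    A ↦ ABD
    B ↦ DAC
    C ↦ AB
    D ↦ CA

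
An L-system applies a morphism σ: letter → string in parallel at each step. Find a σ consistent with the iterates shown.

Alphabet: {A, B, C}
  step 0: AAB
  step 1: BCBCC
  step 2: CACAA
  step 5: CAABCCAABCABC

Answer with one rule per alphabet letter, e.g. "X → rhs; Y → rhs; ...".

  step 1 ⇒ step 2: BCBCC ⇒ C·A·C·A·A
    B ↦ C
    C ↦ A
  step 0 ⇒ step 1: AAB ⇒ BC·BC·C
    A ↦ BC

A->BC, B->C, C->A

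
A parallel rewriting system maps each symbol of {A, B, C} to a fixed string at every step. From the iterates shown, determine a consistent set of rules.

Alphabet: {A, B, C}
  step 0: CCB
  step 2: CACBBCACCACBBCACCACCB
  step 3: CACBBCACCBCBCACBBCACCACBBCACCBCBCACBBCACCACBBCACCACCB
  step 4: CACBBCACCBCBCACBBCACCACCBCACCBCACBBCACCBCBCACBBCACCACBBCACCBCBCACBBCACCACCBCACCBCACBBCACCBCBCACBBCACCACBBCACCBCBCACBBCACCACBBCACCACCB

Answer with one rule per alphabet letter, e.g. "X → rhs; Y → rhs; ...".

A->BB, B->CB, C->CAC

  step 3 ⇒ step 4: CACBBCACCBCBCACBBCACCACBBCACCBCBCACBBCACCACBBCACCACCB ⇒ CAC·BB·CAC·CB·CB·CAC·BB·CAC·CAC·CB·CAC·CB·CAC·BB·CAC·CB·CB·CAC·BB·CAC·CAC·BB·CAC·CB·CB·CAC·BB·CAC·CAC·CB·CAC·CB·CAC·BB·CAC·CB·CB·CAC·BB·CAC·CAC·BB·CAC·CB·CB·CAC·BB·CAC·CAC·BB·CAC·CAC·CB
    A ↦ BB
    B ↦ CB
    C ↦ CAC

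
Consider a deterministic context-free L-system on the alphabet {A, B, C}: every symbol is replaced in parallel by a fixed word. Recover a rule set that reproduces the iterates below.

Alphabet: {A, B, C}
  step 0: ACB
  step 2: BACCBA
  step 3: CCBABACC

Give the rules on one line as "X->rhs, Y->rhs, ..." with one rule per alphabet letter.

  step 2 ⇒ step 3: BACCBA ⇒ C·C·BA·BA·C·C
    A ↦ C
    B ↦ C
    C ↦ BA

A->C, B->C, C->BA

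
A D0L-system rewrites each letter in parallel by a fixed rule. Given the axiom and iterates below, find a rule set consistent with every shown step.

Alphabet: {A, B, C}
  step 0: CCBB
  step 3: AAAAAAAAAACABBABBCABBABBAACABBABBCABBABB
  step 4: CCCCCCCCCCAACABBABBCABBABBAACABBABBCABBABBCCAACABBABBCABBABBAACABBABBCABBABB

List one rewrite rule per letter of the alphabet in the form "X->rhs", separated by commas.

A->C, B->ABB, C->AA

  step 3 ⇒ step 4: AAAAAAAAAACABBABBCABBABBAACABBABBCABBABB ⇒ C·C·C·C·C·C·C·C·C·C·AA·C·ABB·ABB·C·ABB·ABB·AA·C·ABB·ABB·C·ABB·ABB·C·C·AA·C·ABB·ABB·C·ABB·ABB·AA·C·ABB·ABB·C·ABB·ABB
    A ↦ C
    B ↦ ABB
    C ↦ AA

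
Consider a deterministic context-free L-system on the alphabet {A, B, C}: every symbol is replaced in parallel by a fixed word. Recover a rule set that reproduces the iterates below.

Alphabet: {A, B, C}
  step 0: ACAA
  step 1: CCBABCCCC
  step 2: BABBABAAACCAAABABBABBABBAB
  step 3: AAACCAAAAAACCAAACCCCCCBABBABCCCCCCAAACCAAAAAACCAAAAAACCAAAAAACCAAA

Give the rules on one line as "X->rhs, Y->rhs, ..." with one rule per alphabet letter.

A->CC, B->AAA, C->BAB

  step 2 ⇒ step 3: BABBABAAACCAAABABBABBABBAB ⇒ AAA·CC·AAA·AAA·CC·AAA·CC·CC·CC·BAB·BAB·CC·CC·CC·AAA·CC·AAA·AAA·CC·AAA·AAA·CC·AAA·AAA·CC·AAA
    A ↦ CC
    B ↦ AAA
    C ↦ BAB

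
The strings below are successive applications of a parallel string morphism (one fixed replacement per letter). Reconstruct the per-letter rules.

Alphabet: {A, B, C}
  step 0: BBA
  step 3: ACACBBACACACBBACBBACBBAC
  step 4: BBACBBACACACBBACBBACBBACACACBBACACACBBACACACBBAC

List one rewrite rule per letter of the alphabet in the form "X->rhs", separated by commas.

  step 3 ⇒ step 4: ACACBBACACACBBACBBACBBAC ⇒ BB·AC·BB·AC·AC·AC·BB·AC·BB·AC·BB·AC·AC·AC·BB·AC·AC·AC·BB·AC·AC·AC·BB·AC
    A ↦ BB
    B ↦ AC
    C ↦ AC

A->BB, B->AC, C->AC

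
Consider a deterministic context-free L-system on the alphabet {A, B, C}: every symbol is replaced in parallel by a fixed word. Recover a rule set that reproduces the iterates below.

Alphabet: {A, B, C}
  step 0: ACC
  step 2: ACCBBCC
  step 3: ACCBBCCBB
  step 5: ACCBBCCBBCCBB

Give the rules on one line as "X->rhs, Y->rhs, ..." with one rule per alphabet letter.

  step 2 ⇒ step 3: ACCBBCC ⇒ ACC·B·B·C·C·B·B
    A ↦ ACC
    B ↦ C
    C ↦ B

A->ACC, B->C, C->B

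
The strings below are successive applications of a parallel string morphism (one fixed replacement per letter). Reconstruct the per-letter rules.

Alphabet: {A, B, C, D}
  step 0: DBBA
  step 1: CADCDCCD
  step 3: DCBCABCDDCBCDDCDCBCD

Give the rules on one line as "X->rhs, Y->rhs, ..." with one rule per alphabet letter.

A->CD, B->DC, C->B, D->CA

  step 0 ⇒ step 1: DBBA ⇒ CA·DC·DC·CD
    A ↦ CD
    B ↦ DC
    D ↦ CA
    C ↦ B  (constrained at step 1)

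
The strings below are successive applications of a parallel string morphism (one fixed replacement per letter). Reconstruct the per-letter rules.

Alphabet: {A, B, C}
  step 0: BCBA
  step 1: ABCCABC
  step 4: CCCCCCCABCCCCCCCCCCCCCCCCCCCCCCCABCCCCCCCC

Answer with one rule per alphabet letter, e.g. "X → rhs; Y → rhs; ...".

  step 0 ⇒ step 1: BCBA ⇒ AB·CC·AB·C
    A ↦ C
    B ↦ AB
    C ↦ CC

A->C, B->AB, C->CC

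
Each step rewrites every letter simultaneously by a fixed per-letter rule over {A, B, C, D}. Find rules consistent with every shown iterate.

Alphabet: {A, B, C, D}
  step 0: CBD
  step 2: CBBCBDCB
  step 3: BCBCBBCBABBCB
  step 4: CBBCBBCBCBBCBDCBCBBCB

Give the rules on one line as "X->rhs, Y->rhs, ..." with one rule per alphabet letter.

  step 3 ⇒ step 4: BCBCBBCBABBCB ⇒ CB·B·CB·B·CB·CB·B·CB·D·CB·CB·B·CB
    A ↦ D
    B ↦ CB
    C ↦ B
  step 2 ⇒ step 3: CBBCBDCB ⇒ B·CB·CB·B·CB·AB·B·CB
    D ↦ AB

A->D, B->CB, C->B, D->AB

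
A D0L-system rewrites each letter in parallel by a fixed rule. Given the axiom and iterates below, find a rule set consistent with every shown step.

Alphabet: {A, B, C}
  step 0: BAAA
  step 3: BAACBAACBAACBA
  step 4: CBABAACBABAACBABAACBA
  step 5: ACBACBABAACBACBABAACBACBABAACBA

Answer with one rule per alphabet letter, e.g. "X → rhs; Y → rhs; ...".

A->BA, B->C, C->A

  step 4 ⇒ step 5: CBABAACBABAACBABAACBA ⇒ A·C·BA·C·BA·BA·A·C·BA·C·BA·BA·A·C·BA·C·BA·BA·A·C·BA
    A ↦ BA
    B ↦ C
    C ↦ A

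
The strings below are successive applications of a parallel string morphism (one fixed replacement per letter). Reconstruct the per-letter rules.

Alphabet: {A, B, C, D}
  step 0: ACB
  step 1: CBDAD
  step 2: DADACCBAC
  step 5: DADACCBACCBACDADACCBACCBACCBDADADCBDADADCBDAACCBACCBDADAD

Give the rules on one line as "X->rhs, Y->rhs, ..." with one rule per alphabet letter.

A->CB, B->D, C->DA, D->AC

  step 1 ⇒ step 2: CBDAD ⇒ DA·D·AC·CB·AC
    A ↦ CB
    B ↦ D
    C ↦ DA
    D ↦ AC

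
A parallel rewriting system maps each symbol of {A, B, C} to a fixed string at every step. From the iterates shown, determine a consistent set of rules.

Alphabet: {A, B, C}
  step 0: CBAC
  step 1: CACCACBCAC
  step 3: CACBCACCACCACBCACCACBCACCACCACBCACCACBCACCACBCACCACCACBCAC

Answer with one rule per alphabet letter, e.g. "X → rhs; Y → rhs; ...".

A->B, B->CAC, C->CAC

  step 0 ⇒ step 1: CBAC ⇒ CAC·CAC·B·CAC
    A ↦ B
    B ↦ CAC
    C ↦ CAC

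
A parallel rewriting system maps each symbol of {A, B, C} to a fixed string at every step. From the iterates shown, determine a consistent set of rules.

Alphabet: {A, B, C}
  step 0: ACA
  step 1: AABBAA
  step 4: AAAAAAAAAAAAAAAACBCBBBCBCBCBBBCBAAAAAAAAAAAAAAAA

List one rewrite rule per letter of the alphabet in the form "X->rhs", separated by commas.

  step 0 ⇒ step 1: ACA ⇒ AA·BB·AA
    A ↦ AA
    C ↦ BB
    B ↦ CB  (constrained at step 1)

A->AA, B->CB, C->BB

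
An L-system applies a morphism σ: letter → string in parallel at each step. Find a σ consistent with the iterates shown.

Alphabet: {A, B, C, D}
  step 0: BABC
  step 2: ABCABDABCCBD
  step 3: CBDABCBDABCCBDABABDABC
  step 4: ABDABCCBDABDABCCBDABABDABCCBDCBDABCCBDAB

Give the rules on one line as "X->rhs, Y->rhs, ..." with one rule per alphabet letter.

A->CB, B->D, C->AB, D->ABC

  step 3 ⇒ step 4: CBDABCBDABCCBDABABDABC ⇒ AB·D·ABC·CB·D·AB·D·ABC·CB·D·AB·AB·D·ABC·CB·D·CB·D·ABC·CB·D·AB
    A ↦ CB
    B ↦ D
    C ↦ AB
    D ↦ ABC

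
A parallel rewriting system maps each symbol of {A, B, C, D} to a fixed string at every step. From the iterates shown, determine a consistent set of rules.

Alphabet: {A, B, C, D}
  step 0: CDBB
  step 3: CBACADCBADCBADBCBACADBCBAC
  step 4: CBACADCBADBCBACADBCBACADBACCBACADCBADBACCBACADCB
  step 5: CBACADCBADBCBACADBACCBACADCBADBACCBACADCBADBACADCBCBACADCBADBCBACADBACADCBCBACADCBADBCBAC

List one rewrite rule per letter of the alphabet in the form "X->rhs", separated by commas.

  step 4 ⇒ step 5: CBACADCBADBCBACADBCBACADBACCBACADCBADBACCBACADCB ⇒ CB·AC·AD·CB·AD·B·CB·AC·AD·B·AC·CB·AC·AD·CB·AD·B·AC·CB·AC·AD·CB·AD·B·AC·AD·CB·CB·AC·AD·CB·AD·B·CB·AC·AD·B·AC·AD·CB·CB·AC·AD·CB·AD·B·CB·AC
    A ↦ AD
    B ↦ AC
    C ↦ CB
    D ↦ B

A->AD, B->AC, C->CB, D->B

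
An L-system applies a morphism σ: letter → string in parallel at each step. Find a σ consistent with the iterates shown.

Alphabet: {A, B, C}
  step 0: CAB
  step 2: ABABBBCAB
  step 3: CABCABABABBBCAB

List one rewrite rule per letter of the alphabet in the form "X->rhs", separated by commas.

A->C, B->AB, C->BB

  step 2 ⇒ step 3: ABABBBCAB ⇒ C·AB·C·AB·AB·AB·BB·C·AB
    A ↦ C
    B ↦ AB
    C ↦ BB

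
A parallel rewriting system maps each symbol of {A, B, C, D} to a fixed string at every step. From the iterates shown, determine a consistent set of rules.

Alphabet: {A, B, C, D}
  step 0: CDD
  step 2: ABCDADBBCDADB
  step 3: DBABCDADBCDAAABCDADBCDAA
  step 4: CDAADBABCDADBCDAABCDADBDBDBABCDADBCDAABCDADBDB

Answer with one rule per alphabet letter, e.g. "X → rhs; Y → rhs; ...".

  step 3 ⇒ step 4: DBABCDADBCDAAABCDADBCDAA ⇒ CDA·A·DB·A·B·CDA·DB·CDA·A·B·CDA·DB·DB·DB·A·B·CDA·DB·CDA·A·B·CDA·DB·DB
    A ↦ DB
    B ↦ A
    C ↦ B
    D ↦ CDA

A->DB, B->A, C->B, D->CDA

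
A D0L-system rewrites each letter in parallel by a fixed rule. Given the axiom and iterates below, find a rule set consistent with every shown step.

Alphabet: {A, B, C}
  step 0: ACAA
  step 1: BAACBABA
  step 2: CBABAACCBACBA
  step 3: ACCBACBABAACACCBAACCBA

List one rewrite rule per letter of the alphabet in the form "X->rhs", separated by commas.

A->BA, B->C, C->AC

  step 2 ⇒ step 3: CBABAACCBACBA ⇒ AC·C·BA·C·BA·BA·AC·AC·C·BA·AC·C·BA
    A ↦ BA
    B ↦ C
    C ↦ AC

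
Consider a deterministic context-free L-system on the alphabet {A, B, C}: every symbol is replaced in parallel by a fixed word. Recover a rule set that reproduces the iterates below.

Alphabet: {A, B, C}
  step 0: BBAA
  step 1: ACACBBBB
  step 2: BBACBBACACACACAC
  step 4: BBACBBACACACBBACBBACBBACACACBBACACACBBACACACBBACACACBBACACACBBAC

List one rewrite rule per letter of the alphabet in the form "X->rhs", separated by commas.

A->BB, B->AC, C->AC

  step 1 ⇒ step 2: ACACBBBB ⇒ BB·AC·BB·AC·AC·AC·AC·AC
    A ↦ BB
    B ↦ AC
    C ↦ AC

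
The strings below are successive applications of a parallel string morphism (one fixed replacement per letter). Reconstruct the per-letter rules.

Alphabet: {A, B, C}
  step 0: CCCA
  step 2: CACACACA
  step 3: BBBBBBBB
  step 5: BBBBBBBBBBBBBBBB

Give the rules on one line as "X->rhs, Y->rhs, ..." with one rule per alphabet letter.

A->B, B->CA, C->B

  step 2 ⇒ step 3: CACACACA ⇒ B·B·B·B·B·B·B·B
    A ↦ B
    C ↦ B
    B ↦ CA  (constrained at step 3)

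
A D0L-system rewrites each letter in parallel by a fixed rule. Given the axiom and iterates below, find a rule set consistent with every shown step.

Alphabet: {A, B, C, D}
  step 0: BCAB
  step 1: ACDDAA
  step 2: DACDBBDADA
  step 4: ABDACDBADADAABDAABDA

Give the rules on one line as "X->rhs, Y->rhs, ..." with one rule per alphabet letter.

A->DA, B->A, C->CD, D->B

  step 1 ⇒ step 2: ACDDAA ⇒ DA·CD·B·B·DA·DA
    A ↦ DA
    C ↦ CD
    D ↦ B
  step 0 ⇒ step 1: BCAB ⇒ A·CD·DA·A
    B ↦ A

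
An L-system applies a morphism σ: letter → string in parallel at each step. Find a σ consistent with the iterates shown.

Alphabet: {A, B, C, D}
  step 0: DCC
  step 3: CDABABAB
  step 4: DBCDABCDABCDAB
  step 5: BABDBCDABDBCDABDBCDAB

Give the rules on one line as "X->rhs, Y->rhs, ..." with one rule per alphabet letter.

  step 4 ⇒ step 5: DBCDABCDABCDAB ⇒ B·AB·D·B·CD·AB·D·B·CD·AB·D·B·CD·AB
    A ↦ CD
    B ↦ AB
    C ↦ D
    D ↦ B

A->CD, B->AB, C->D, D->B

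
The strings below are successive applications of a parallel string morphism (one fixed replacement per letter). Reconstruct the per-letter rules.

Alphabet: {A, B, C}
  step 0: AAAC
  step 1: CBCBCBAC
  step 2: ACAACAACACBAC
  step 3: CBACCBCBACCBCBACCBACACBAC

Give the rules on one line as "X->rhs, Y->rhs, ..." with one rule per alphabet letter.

A->CB, B->A, C->AC

  step 2 ⇒ step 3: ACAACAACACBAC ⇒ CB·AC·CB·CB·AC·CB·CB·AC·CB·AC·A·CB·AC
    A ↦ CB
    B ↦ A
    C ↦ AC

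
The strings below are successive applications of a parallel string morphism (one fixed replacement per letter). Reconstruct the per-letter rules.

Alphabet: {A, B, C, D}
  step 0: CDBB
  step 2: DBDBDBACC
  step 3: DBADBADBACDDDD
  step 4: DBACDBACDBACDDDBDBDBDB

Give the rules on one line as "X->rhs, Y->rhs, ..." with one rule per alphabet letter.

A->C, B->A, C->DD, D->DB

  step 3 ⇒ step 4: DBADBADBACDDDD ⇒ DB·A·C·DB·A·C·DB·A·C·DD·DB·DB·DB·DB
    A ↦ C
    B ↦ A
    C ↦ DD
    D ↦ DB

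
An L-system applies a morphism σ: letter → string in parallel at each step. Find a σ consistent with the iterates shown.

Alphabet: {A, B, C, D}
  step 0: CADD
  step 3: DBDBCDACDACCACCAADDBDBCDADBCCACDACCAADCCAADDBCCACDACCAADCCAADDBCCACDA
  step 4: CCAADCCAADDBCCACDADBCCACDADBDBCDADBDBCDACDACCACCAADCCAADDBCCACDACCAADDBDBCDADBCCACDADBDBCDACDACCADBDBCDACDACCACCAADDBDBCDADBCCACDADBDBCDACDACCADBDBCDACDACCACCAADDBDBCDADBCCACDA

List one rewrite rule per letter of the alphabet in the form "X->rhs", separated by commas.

  step 3 ⇒ step 4: DBDBCDACDACCACCAADDBDBCDADBCCACDACCAADCCAADDBCCACDACCAADCCAADDBCCACDA ⇒ CCA·AD·CCA·AD·DB·CCA·CDA·DB·CCA·CDA·DB·DB·CDA·DB·DB·CDA·CDA·CCA·CCA·AD·CCA·AD·DB·CCA·CDA·CCA·AD·DB·DB·CDA·DB·CCA·CDA·DB·DB·CDA·CDA·CCA·DB·DB·CDA·CDA·CCA·CCA·AD·DB·DB·CDA·DB·CCA·CDA·DB·DB·CDA·CDA·CCA·DB·DB·CDA·CDA·CCA·CCA·AD·DB·DB·CDA·DB·CCA·CDA
    A ↦ CDA
    B ↦ AD
    C ↦ DB
    D ↦ CCA

A->CDA, B->AD, C->DB, D->CCA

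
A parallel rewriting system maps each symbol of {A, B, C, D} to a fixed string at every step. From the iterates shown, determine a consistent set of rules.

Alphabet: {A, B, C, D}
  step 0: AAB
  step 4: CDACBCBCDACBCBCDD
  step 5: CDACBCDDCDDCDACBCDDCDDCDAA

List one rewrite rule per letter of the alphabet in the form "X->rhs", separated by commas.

  step 4 ⇒ step 5: CDACBCBCDACBCBCDD ⇒ CD·A·CB·CD·D·CD·D·CD·A·CB·CD·D·CD·D·CD·A·A
    A ↦ CB
    B ↦ D
    C ↦ CD
    D ↦ A

A->CB, B->D, C->CD, D->A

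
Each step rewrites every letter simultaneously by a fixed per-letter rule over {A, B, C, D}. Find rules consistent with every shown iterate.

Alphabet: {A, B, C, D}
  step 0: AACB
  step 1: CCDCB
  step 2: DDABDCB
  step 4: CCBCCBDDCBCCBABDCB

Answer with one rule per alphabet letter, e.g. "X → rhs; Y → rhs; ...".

A->C, B->CB, C->D, D->AB

  step 1 ⇒ step 2: CCDCB ⇒ D·D·AB·D·CB
    B ↦ CB
    C ↦ D
    D ↦ AB
  step 0 ⇒ step 1: AACB ⇒ C·C·D·CB
    A ↦ C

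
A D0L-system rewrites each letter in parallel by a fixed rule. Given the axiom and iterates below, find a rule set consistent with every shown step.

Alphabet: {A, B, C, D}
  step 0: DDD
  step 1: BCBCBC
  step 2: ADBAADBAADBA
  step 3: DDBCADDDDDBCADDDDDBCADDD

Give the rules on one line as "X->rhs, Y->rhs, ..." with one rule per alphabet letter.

  step 2 ⇒ step 3: ADBAADBAADBA ⇒ DD·BC·AD·DD·DD·BC·AD·DD·DD·BC·AD·DD
    A ↦ DD
    B ↦ AD
    D ↦ BC
  step 1 ⇒ step 2: BCBCBC ⇒ AD·BA·AD·BA·AD·BA
    C ↦ BA

A->DD, B->AD, C->BA, D->BC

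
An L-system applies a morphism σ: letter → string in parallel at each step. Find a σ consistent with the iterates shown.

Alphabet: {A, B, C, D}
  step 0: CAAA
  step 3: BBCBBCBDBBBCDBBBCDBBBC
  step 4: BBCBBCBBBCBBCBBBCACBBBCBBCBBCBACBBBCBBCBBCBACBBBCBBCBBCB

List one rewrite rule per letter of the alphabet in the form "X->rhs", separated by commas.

  step 3 ⇒ step 4: BBCBBCBDBBBCDBBBCDBBBC ⇒ BBC·BBC·B·BBC·BBC·B·BBC·ACB·BBC·BBC·BBC·B·ACB·BBC·BBC·BBC·B·ACB·BBC·BBC·BBC·B
    B ↦ BBC
    C ↦ B
    D ↦ ACB
    A ↦ D  (constrained at step 0)

A->D, B->BBC, C->B, D->ACB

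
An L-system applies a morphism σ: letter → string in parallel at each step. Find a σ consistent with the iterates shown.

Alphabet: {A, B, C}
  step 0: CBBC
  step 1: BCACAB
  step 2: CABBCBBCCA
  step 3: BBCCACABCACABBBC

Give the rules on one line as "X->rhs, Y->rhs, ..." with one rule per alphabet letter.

  step 2 ⇒ step 3: CABBCBBCCA ⇒ B·BC·CA·CA·B·CA·CA·B·B·BC
    A ↦ BC
    B ↦ CA
    C ↦ B

A->BC, B->CA, C->B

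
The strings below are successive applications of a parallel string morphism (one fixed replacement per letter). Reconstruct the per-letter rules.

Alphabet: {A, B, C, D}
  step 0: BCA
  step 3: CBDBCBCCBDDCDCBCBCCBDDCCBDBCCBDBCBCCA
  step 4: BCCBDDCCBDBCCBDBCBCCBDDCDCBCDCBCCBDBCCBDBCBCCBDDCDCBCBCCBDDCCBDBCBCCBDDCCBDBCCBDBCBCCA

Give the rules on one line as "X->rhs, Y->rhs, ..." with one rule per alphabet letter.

  step 3 ⇒ step 4: CBDBCBCCBDDCDCBCBCCBDDCCBDBCCBDBCBCCA ⇒ BC·CBD·DC·CBD·BC·CBD·BC·BC·CBD·DC·DC·BC·DC·BC·CBD·BC·CBD·BC·BC·CBD·DC·DC·BC·BC·CBD·DC·CBD·BC·BC·CBD·DC·CBD·BC·CBD·BC·BC·CA
    A ↦ CA
    B ↦ CBD
    C ↦ BC
    D ↦ DC

A->CA, B->CBD, C->BC, D->DC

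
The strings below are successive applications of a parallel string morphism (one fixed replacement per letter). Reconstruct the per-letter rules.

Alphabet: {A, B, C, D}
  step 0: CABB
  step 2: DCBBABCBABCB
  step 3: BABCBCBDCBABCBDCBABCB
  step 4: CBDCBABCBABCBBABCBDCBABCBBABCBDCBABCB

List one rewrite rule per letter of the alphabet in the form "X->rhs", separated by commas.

  step 3 ⇒ step 4: BABCBCBDCBABCBDCBABCB ⇒ CB·D·CB·AB·CB·AB·CB·B·AB·CB·D·CB·AB·CB·B·AB·CB·D·CB·AB·CB
    A ↦ D
    B ↦ CB
    C ↦ AB
    D ↦ B

A->D, B->CB, C->AB, D->B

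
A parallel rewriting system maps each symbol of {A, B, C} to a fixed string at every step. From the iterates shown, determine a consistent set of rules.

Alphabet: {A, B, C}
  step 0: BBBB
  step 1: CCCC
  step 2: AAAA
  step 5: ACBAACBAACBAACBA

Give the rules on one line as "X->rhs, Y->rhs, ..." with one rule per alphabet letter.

  step 1 ⇒ step 2: CCCC ⇒ A·A·A·A
    C ↦ A
    A ↦ BA  (constrained at step 2)
  step 0 ⇒ step 1: BBBB ⇒ C·C·C·C
    B ↦ C

A->BA, B->C, C->A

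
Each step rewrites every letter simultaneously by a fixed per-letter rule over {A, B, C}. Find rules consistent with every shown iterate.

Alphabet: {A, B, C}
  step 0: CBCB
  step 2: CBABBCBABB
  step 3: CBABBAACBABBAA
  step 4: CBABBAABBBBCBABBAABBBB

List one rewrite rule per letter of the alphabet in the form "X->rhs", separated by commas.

  step 3 ⇒ step 4: CBABBAACBABBAA ⇒ CB·A·BB·A·A·BB·BB·CB·A·BB·A·A·BB·BB
    A ↦ BB
    B ↦ A
    C ↦ CB

A->BB, B->A, C->CB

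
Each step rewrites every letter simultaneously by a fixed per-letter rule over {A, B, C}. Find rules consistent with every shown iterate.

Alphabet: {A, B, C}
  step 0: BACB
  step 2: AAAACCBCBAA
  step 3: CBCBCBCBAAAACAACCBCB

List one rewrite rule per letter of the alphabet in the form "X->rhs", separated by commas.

A->CB, B->C, C->AA

  step 2 ⇒ step 3: AAAACCBCBAA ⇒ CB·CB·CB·CB·AA·AA·C·AA·C·CB·CB
    A ↦ CB
    B ↦ C
    C ↦ AA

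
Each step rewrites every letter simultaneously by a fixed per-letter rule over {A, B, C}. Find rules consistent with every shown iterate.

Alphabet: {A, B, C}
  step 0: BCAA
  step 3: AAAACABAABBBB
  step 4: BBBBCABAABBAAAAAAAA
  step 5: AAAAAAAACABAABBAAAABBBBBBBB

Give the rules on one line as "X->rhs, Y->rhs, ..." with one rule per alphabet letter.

  step 4 ⇒ step 5: BBBBCABAABBAAAAAAAA ⇒ AA·AA·AA·AA·CA·B·AA·B·B·AA·AA·B·B·B·B·B·B·B·B
    A ↦ B
    B ↦ AA
    C ↦ CA

A->B, B->AA, C->CA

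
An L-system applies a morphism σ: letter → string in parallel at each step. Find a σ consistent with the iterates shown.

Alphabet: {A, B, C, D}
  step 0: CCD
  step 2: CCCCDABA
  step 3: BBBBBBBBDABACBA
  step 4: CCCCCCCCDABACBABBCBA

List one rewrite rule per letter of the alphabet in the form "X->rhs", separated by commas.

A->BA, B->C, C->BB, D->DA

  step 3 ⇒ step 4: BBBBBBBBDABACBA ⇒ C·C·C·C·C·C·C·C·DA·BA·C·BA·BB·C·BA
    A ↦ BA
    B ↦ C
    C ↦ BB
    D ↦ DA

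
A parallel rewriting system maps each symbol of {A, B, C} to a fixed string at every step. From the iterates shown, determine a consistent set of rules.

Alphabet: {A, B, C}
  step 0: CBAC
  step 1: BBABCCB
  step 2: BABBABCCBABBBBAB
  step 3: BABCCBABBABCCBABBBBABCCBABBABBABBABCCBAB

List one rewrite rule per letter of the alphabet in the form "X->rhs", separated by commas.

  step 2 ⇒ step 3: BABBABCCBABBBBAB ⇒ BAB·CC·BAB·BAB·CC·BAB·B·B·BAB·CC·BAB·BAB·BAB·BAB·CC·BAB
    A ↦ CC
    B ↦ BAB
    C ↦ B

A->CC, B->BAB, C->B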